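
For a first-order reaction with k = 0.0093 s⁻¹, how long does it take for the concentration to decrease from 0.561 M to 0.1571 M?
136.86 s

From ln[A] = ln[A]₀ - k·t: t = ln([A]₀/[A])/k = ln(0.561/0.1571)/0.0093 = ln(3.5710)/0.0093 = 1.2728/0.0093 = 136.86 s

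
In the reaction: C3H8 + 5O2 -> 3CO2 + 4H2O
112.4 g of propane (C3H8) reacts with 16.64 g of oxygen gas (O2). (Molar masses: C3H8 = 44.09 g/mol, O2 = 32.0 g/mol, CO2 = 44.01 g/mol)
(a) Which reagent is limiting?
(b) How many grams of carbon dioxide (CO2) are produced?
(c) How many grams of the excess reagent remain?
(a) O2, (b) 13.73 g, (c) 107.8 g

Moles of C3H8 = 112.4 g ÷ 44.09 g/mol = 2.54933 mol
Moles of O2 = 16.64 g ÷ 32.0 g/mol = 0.52 mol
Moles ÷ coefficient: C3H8: 2.54933/1 = 2.549, O2: 0.52/5 = 0.104
(a) O2 has the smaller value, so O2 is the limiting reagent.
(b) Moles of CO2 = 0.52 mol O2 × (3/5) = 0.312 mol; mass = 0.312 mol × 44.01 g/mol = 13.73 g
(c) C3H8 consumed = 0.52 × (1/5) = 0.104 mol; remaining = 2.54933 − 0.104 = 2.44533 mol; mass = 2.44533 mol × 44.09 g/mol = 107.8 g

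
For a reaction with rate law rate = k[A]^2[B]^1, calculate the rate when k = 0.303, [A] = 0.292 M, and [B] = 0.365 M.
0.00943 M/s

rate = k·[A]^2·[B]^1 = 0.303·(0.292)^2·(0.365)^1 = 0.303·0.085264·0.365 = 0.00943 M/s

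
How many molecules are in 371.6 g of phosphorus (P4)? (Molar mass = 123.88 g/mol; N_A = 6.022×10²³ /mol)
Moles = 371.6 g ÷ 123.88 g/mol = 2.99968 mol
Molecules = 2.99968 mol × 6.022×10²³ /mol = 1.806e+24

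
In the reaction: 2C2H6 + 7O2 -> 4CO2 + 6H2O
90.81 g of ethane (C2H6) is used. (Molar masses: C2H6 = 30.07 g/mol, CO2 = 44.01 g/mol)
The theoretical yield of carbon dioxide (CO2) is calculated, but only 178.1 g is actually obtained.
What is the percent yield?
Moles of C2H6 = 90.81 g ÷ 30.07 g/mol = 3.01995 mol
Mole ratio: 4 mol CO2 / 2 mol C2H6
Moles of CO2 = 3.01995 × (4/2) = 6.03991 mol
Theoretical yield = 6.03991 mol × 44.01 g/mol = 265.82 g
Actual yield = 178.1 g
Percent yield = (178.1 / 265.82) × 100% = 67.0%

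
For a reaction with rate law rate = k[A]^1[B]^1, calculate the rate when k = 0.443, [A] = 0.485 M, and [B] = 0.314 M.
0.06746 M/s

rate = k·[A]^1·[B]^1 = 0.443·(0.485)^1·(0.314)^1 = 0.443·0.485·0.314 = 0.06746 M/s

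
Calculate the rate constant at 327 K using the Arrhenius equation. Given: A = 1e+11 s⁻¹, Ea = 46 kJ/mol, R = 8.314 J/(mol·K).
4.48e+03 s⁻¹

k = A·exp(-Ea/(R·T)) = 1e+11·exp(-46000/(8.314·327)) = 1e+11·exp(-16.9200) = 1e+11·4.4848e-08 = 4.48e+03 s⁻¹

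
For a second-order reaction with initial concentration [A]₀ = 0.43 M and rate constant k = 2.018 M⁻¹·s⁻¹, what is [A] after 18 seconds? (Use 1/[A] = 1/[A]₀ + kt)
0.0259 M

1/[A] = 1/[A]₀ + k·t = 1/0.43 + (2.018)·(18) = 2.3256 + 36.3240 = 38.6496
[A] = 1/38.6496 = 0.0259 M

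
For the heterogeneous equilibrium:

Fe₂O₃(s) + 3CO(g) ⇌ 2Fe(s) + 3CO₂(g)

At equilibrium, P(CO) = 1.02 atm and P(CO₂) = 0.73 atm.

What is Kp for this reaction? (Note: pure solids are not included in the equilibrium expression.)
K_p = 0.367

Solids (Fe₂O₃, Fe) are excluded.
Kp = P(CO₂)³/P(CO)³ = (0.73)³/(1.02)³ = 0.389/1.061 = 0.367.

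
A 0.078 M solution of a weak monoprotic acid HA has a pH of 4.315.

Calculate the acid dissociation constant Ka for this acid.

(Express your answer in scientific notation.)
K_a = 3.01e-08

[H⁺] = 10^(−pH) = 10^(−4.315) = 4.842e-05 M. For HA ⇌ H⁺ + A⁻, Ka = x²/(C − x) = (4.842e-05)²/(0.078 − 4.842e-05) = 3.01e-08.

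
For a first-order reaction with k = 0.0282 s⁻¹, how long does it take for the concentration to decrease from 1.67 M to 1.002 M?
18.11 s

From ln[A] = ln[A]₀ - k·t: t = ln([A]₀/[A])/k = ln(1.67/1.002)/0.0282 = ln(1.6667)/0.0282 = 0.5108/0.0282 = 18.11 s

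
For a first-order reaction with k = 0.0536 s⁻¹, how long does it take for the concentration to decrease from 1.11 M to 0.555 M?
12.93 s

From ln[A] = ln[A]₀ - k·t: t = ln([A]₀/[A])/k = ln(1.11/0.555)/0.0536 = ln(2.0000)/0.0536 = 0.6931/0.0536 = 12.93 s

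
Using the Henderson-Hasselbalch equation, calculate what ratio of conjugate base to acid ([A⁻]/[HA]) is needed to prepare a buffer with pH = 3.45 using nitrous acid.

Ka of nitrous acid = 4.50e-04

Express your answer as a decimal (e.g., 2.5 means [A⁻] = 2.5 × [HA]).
[A⁻]/[HA] = 1.268

pKa = −log(4.50e-04) = 3.3468. pH = pKa + log([A⁻]/[HA]). 3.45 = 3.3468 + log(ratio). log(ratio) = 3.45 − 3.3468 = 0.1032. ratio = 10^(0.1032) = 1.268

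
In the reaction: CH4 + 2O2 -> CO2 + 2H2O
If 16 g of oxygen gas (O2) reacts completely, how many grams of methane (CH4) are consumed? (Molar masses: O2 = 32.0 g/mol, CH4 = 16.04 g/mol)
Moles of O2 = 16 g ÷ 32.0 g/mol = 0.5 mol
Mole ratio: 1 mol CH4 / 2 mol O2
Moles of CH4 = 0.5 × (1/2) = 0.25 mol
Mass of CH4 = 0.25 mol × 16.04 g/mol = 4.01 g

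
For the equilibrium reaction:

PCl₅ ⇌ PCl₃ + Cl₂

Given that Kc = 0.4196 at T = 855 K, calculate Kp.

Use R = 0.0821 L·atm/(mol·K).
K_p = 29.4540

Δn = (moles gaseous products) − (moles gaseous reactants) = 1
T = 855 K; RT = 0.0821 × 855 = 70.1955
Kp = Kc·(RT)^Δn = 0.4196 × (70.1955)^1 = 0.4196 × 70.1955 = 29.4540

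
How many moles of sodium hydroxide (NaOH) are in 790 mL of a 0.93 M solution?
Moles = Molarity × Volume (L)
Moles = 0.93 M × 0.79 L = 0.7347 mol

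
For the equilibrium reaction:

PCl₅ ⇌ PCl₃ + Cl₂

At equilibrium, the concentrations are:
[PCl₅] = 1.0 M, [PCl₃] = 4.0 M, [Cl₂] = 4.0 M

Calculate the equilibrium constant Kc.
K_c = 16.0000

Kc = ([PCl₃] × [Cl₂]) / ([PCl₅])
   = ((4.0)·(4.0)) / ((1.0))
   = 16 / 1 = 16.0000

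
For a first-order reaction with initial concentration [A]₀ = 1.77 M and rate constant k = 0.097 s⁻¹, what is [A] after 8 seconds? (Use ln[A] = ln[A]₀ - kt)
0.8146 M

ln[A] = ln[A]₀ - k·t = ln(1.77) - (0.097)·(8) = 0.5710 - 0.7760 = -0.2050
[A] = e^(-0.2050) = 0.8146 M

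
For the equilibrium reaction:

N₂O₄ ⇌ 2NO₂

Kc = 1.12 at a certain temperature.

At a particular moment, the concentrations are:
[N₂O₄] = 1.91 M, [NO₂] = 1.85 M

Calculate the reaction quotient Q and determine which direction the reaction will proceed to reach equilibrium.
Q = 1.792, Q > K, reaction proceeds reverse (toward reactants)

Q = ([NO₂]^2) / ([N₂O₄])
  = ((1.85)^2) / ((1.91)) = 3.4225/1.91 = 1.792
Since Q = 1.792 > Kc = 1.12, the reaction proceeds reverse (toward reactants) to reach equilibrium.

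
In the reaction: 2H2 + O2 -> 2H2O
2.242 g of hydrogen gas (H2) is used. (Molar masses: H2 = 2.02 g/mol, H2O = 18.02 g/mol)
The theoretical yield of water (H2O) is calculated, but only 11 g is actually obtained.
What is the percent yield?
Moles of H2 = 2.242 g ÷ 2.02 g/mol = 1.1099 mol
Mole ratio: 2 mol H2O / 2 mol H2
Moles of H2O = 1.1099 × (2/2) = 1.1099 mol
Theoretical yield = 1.1099 mol × 18.02 g/mol = 20 g
Actual yield = 11 g
Percent yield = (11 / 20) × 100% = 55.0%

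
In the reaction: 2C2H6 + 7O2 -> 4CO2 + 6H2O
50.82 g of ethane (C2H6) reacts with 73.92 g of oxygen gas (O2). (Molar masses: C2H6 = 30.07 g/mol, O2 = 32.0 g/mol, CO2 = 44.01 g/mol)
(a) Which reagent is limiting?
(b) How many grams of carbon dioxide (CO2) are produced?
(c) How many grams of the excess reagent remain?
(a) O2, (b) 58.09 g, (c) 30.97 g

Moles of C2H6 = 50.82 g ÷ 30.07 g/mol = 1.69006 mol
Moles of O2 = 73.92 g ÷ 32.0 g/mol = 2.31 mol
Moles ÷ coefficient: C2H6: 1.69006/2 = 0.845, O2: 2.31/7 = 0.33
(a) O2 has the smaller value, so O2 is the limiting reagent.
(b) Moles of CO2 = 2.31 mol O2 × (4/7) = 1.32 mol; mass = 1.32 mol × 44.01 g/mol = 58.09 g
(c) C2H6 consumed = 2.31 × (2/7) = 0.66 mol; remaining = 1.69006 − 0.66 = 1.03006 mol; mass = 1.03006 mol × 30.07 g/mol = 30.97 g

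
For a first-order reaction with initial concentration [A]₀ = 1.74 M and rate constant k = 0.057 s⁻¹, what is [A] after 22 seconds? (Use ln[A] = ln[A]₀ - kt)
0.4965 M

ln[A] = ln[A]₀ - k·t = ln(1.74) - (0.057)·(22) = 0.5539 - 1.2540 = -0.7001
[A] = e^(-0.7001) = 0.4965 M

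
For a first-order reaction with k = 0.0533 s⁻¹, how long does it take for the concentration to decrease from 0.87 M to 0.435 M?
13.00 s

From ln[A] = ln[A]₀ - k·t: t = ln([A]₀/[A])/k = ln(0.87/0.435)/0.0533 = ln(2.0000)/0.0533 = 0.6931/0.0533 = 13.00 s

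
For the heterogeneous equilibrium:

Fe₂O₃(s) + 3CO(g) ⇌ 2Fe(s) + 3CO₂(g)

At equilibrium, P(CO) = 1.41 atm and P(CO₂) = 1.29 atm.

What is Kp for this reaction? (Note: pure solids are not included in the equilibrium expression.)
K_p = 0.766

Solids (Fe₂O₃, Fe) are excluded.
Kp = P(CO₂)³/P(CO)³ = (1.29)³/(1.41)³ = 2.147/2.803 = 0.766.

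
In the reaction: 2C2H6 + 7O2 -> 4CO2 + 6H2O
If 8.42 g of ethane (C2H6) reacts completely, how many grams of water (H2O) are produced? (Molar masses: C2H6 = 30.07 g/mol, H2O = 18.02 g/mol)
Moles of C2H6 = 8.42 g ÷ 30.07 g/mol = 0.280013 mol
Mole ratio: 6 mol H2O / 2 mol C2H6
Moles of H2O = 0.280013 × (6/2) = 0.84004 mol
Mass of H2O = 0.84004 mol × 18.02 g/mol = 15.14 g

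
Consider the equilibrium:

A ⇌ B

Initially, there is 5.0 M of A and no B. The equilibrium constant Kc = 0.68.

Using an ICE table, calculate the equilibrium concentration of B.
[B] = 2.024 M

ICE: [A] = 5.0 − x, [B] = x.
Kc = x/(5.0 − x) = 0.68 ⇒ x = 0.68·5.0/(1 + 0.68) = 3.4/1.68 = 2.024.
[B] = x = 2.024 M.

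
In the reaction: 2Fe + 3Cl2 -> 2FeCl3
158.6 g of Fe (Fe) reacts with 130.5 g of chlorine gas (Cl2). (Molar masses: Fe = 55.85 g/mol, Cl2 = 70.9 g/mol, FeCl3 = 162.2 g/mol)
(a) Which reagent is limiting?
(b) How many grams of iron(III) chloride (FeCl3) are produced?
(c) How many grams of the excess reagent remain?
(a) Cl2, (b) 199 g, (c) 90.07 g

Moles of Fe = 158.6 g ÷ 55.85 g/mol = 2.83975 mol
Moles of Cl2 = 130.5 g ÷ 70.9 g/mol = 1.84062 mol
Moles ÷ coefficient: Fe: 2.83975/2 = 1.42, Cl2: 1.84062/3 = 0.6135
(a) Cl2 has the smaller value, so Cl2 is the limiting reagent.
(b) Moles of FeCl3 = 1.84062 mol Cl2 × (2/3) = 1.22708 mol; mass = 1.22708 mol × 162.2 g/mol = 199 g
(c) Fe consumed = 1.84062 × (2/3) = 1.22708 mol; remaining = 2.83975 − 1.22708 = 1.61267 mol; mass = 1.61267 mol × 55.85 g/mol = 90.07 g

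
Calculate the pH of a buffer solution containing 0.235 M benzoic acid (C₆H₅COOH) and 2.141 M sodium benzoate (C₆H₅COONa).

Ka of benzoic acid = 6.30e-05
pH = 5.16

pKa = -log(6.30e-05) = 4.20. pH = pKa + log([A⁻]/[HA]) = 4.20 + log(2.141/0.235)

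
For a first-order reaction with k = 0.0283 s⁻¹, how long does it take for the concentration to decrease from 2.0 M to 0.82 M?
31.51 s

From ln[A] = ln[A]₀ - k·t: t = ln([A]₀/[A])/k = ln(2.0/0.82)/0.0283 = ln(2.4390)/0.0283 = 0.8916/0.0283 = 31.51 s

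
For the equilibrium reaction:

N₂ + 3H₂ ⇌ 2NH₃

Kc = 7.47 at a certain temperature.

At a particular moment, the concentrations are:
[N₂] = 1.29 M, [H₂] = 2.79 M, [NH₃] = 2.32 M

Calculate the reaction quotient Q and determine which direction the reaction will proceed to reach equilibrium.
Q = 0.192, Q < K, reaction proceeds forward (toward products)

Q = ([NH₃]^2) / ([N₂] × [H₂]^3)
  = ((2.32)^2) / ((1.29)·(2.79)^3) = 5.3824/28.016 = 0.1921
Since Q = 0.1921 < Kc = 7.47, the reaction proceeds forward (toward products) to reach equilibrium.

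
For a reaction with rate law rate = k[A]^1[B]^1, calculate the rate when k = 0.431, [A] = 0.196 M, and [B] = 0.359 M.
0.03033 M/s

rate = k·[A]^1·[B]^1 = 0.431·(0.196)^1·(0.359)^1 = 0.431·0.196·0.359 = 0.03033 M/s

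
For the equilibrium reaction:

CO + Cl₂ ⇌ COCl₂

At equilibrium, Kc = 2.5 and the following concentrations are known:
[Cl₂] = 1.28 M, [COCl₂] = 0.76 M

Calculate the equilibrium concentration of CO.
[CO] = 0.2375 M

Kc = ([COCl₂]) / ([CO] × [Cl₂]) = 2.5
[CO]^1 = (product terms)/(Kc · other reactant terms) = 0.76 / (2.5 · 1.28) = 0.2375
[CO] = 0.2375 M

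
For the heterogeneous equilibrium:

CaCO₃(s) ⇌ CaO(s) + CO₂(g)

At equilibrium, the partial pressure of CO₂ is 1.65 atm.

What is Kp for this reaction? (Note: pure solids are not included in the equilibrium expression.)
K_p = 1.65

Solids (CaCO₃, CaO) have activity 1 and are excluded.
Kp = P(CO₂) = 1.65.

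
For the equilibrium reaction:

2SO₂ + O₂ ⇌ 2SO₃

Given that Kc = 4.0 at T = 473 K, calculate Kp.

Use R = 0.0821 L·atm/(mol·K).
K_p = 0.1030

Δn = (moles gaseous products) − (moles gaseous reactants) = -1
T = 473 K; RT = 0.0821 × 473 = 38.8333
Kp = Kc·(RT)^Δn = 4.0 × (38.8333)^-1 = 4.0 × 0.0257511 = 0.1030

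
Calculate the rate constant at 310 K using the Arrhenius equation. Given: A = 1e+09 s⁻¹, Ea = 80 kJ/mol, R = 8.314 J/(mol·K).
3.31e-05 s⁻¹

k = A·exp(-Ea/(R·T)) = 1e+09·exp(-80000/(8.314·310)) = 1e+09·exp(-31.0398) = 1e+09·3.3083e-14 = 3.31e-05 s⁻¹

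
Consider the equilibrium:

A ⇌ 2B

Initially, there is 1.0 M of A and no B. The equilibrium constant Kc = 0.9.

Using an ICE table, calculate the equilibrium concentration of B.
[B] = 0.750 M

ICE: [A] = 1.0 − x, [B] = 2x.
Kc = (2x)²/(1.0 − x) = 0.9 ⇒ 4x² + 0.9x − 0.9 = 0.
x = (−0.9 + √(0.9² + 4·4·0.9))/(2·4) = (−0.9 + √15.21)/8 = 0.375.
[B] = 2x = 0.750 M.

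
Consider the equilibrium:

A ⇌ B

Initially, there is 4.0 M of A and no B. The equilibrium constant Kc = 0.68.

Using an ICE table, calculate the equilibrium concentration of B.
[B] = 1.619 M

ICE: [A] = 4.0 − x, [B] = x.
Kc = x/(4.0 − x) = 0.68 ⇒ x = 0.68·4.0/(1 + 0.68) = 2.72/1.68 = 1.619.
[B] = x = 1.619 M.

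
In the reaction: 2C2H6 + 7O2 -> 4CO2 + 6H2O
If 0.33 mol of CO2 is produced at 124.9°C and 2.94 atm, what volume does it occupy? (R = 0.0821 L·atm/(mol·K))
T = 124.9°C + 273.15 = 398.05 K
V = nRT/P = (0.33 × 0.0821 × 398.05) / 2.94
V = 3.67 L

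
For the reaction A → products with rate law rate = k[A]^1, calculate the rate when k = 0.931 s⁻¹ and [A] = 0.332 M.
0.3091 M/s

rate = k·[A]^1 = 0.931·(0.332)^1 = 0.931·0.332 = 0.3091 M/s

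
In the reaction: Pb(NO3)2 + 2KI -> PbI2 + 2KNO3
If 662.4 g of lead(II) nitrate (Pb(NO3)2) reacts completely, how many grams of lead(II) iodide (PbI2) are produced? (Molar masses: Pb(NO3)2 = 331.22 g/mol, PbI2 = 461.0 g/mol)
Moles of Pb(NO3)2 = 662.4 g ÷ 331.22 g/mol = 1.99988 mol
Mole ratio: 1 mol PbI2 / 1 mol Pb(NO3)2
Moles of PbI2 = 1.99988 × (1/1) = 1.99988 mol
Mass of PbI2 = 1.99988 mol × 461.0 g/mol = 921.9 g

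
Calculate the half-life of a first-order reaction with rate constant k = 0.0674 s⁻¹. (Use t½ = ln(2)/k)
10.28 s

t½ = ln(2)/k = 0.6931/0.0674 = 10.28 s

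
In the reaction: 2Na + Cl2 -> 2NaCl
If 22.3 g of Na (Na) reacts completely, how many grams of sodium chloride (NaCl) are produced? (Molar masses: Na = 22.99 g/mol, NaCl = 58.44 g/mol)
Moles of Na = 22.3 g ÷ 22.99 g/mol = 0.969987 mol
Mole ratio: 2 mol NaCl / 2 mol Na
Moles of NaCl = 0.969987 × (2/2) = 0.969987 mol
Mass of NaCl = 0.969987 mol × 58.44 g/mol = 56.69 g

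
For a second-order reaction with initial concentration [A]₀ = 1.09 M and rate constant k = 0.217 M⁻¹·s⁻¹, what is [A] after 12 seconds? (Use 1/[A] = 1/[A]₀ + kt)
0.2840 M

1/[A] = 1/[A]₀ + k·t = 1/1.09 + (0.217)·(12) = 0.9174 + 2.6040 = 3.5214
[A] = 1/3.5214 = 0.2840 M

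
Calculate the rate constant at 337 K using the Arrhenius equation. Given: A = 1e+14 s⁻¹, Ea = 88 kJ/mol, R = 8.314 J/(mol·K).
2.29e+00 s⁻¹

k = A·exp(-Ea/(R·T)) = 1e+14·exp(-88000/(8.314·337)) = 1e+14·exp(-31.4082) = 1e+14·2.2888e-14 = 2.29e+00 s⁻¹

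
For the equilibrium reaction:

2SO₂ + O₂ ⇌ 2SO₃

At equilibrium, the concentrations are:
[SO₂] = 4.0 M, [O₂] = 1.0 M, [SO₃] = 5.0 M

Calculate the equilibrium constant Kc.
K_c = 1.5625

Kc = ([SO₃]^2) / ([SO₂]^2 × [O₂])
   = ((5.0)^2) / ((4.0)^2·(1.0))
   = 25 / 16 = 1.5625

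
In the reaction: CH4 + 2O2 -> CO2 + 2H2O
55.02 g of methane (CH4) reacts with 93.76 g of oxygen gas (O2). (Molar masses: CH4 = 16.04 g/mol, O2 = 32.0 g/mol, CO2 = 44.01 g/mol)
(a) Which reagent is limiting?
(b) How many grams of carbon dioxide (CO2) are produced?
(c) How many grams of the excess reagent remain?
(a) O2, (b) 64.47 g, (c) 31.52 g

Moles of CH4 = 55.02 g ÷ 16.04 g/mol = 3.43017 mol
Moles of O2 = 93.76 g ÷ 32.0 g/mol = 2.93 mol
Moles ÷ coefficient: CH4: 3.43017/1 = 3.43, O2: 2.93/2 = 1.465
(a) O2 has the smaller value, so O2 is the limiting reagent.
(b) Moles of CO2 = 2.93 mol O2 × (1/2) = 1.465 mol; mass = 1.465 mol × 44.01 g/mol = 64.47 g
(c) CH4 consumed = 2.93 × (1/2) = 1.465 mol; remaining = 3.43017 − 1.465 = 1.96517 mol; mass = 1.96517 mol × 16.04 g/mol = 31.52 g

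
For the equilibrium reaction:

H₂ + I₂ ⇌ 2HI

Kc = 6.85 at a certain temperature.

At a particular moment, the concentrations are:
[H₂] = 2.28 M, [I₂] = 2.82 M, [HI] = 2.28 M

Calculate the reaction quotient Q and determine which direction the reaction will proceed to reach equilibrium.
Q = 0.809, Q < K, reaction proceeds forward (toward products)

Q = ([HI]^2) / ([H₂] × [I₂])
  = ((2.28)^2) / ((2.28)·(2.82)) = 5.1984/6.4296 = 0.8085
Since Q = 0.8085 < Kc = 6.85, the reaction proceeds forward (toward products) to reach equilibrium.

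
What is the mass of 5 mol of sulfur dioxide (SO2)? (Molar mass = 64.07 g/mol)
Mass = 5 mol × 64.07 g/mol = 320.3 g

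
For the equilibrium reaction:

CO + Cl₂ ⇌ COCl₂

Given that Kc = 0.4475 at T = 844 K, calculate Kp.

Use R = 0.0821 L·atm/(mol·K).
K_p = 0.0065

Δn = (moles gaseous products) − (moles gaseous reactants) = -1
T = 844 K; RT = 0.0821 × 844 = 69.2924
Kp = Kc·(RT)^Δn = 0.4475 × (69.2924)^-1 = 0.4475 × 0.0144316 = 0.0065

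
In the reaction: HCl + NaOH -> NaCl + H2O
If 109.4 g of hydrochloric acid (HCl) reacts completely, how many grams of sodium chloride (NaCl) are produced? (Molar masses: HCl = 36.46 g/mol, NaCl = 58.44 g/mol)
Moles of HCl = 109.4 g ÷ 36.46 g/mol = 3.00055 mol
Mole ratio: 1 mol NaCl / 1 mol HCl
Moles of NaCl = 3.00055 × (1/1) = 3.00055 mol
Mass of NaCl = 3.00055 mol × 58.44 g/mol = 175.4 g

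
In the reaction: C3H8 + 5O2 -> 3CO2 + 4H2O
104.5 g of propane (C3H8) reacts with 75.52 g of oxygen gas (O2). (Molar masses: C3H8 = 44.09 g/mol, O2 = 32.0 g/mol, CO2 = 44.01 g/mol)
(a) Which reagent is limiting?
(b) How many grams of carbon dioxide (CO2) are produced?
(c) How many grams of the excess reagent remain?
(a) O2, (b) 62.32 g, (c) 83.69 g

Moles of C3H8 = 104.5 g ÷ 44.09 g/mol = 2.37015 mol
Moles of O2 = 75.52 g ÷ 32.0 g/mol = 2.36 mol
Moles ÷ coefficient: C3H8: 2.37015/1 = 2.37, O2: 2.36/5 = 0.472
(a) O2 has the smaller value, so O2 is the limiting reagent.
(b) Moles of CO2 = 2.36 mol O2 × (3/5) = 1.416 mol; mass = 1.416 mol × 44.01 g/mol = 62.32 g
(c) C3H8 consumed = 2.36 × (1/5) = 0.472 mol; remaining = 2.37015 − 0.472 = 1.89815 mol; mass = 1.89815 mol × 44.09 g/mol = 83.69 g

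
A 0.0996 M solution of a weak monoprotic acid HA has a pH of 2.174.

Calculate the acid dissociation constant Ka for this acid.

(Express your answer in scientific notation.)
K_a = 4.83e-04

[H⁺] = 10^(−pH) = 10^(−2.174) = 6.699e-03 M. For HA ⇌ H⁺ + A⁻, Ka = x²/(C − x) = (6.699e-03)²/(0.0996 − 6.699e-03) = 4.83e-04.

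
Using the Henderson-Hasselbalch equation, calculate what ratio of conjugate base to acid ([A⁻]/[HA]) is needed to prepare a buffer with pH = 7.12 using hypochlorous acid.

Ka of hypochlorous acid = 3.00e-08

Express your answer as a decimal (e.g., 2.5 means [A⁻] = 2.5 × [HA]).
[A⁻]/[HA] = 0.395

pKa = −log(3.00e-08) = 7.5229. pH = pKa + log([A⁻]/[HA]). 7.12 = 7.5229 + log(ratio). log(ratio) = 7.12 − 7.5229 = -0.4029. ratio = 10^(-0.4029) = 0.395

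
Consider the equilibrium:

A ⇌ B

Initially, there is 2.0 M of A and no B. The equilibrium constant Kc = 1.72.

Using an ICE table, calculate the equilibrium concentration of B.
[B] = 1.265 M

ICE: [A] = 2.0 − x, [B] = x.
Kc = x/(2.0 − x) = 1.72 ⇒ x = 1.72·2.0/(1 + 1.72) = 3.44/2.72 = 1.265.
[B] = x = 1.265 M.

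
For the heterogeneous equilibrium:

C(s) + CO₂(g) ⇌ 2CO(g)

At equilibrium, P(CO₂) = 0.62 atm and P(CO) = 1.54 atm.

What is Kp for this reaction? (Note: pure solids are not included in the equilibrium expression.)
K_p = 3.825

Solid C is excluded.
Kp = P(CO)²/P(CO₂) = (1.54)²/0.62 = 2.372/0.62 = 3.825.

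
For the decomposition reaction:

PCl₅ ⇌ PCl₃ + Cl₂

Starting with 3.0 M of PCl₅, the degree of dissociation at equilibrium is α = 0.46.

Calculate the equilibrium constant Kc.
K_c = 1.1756

x = α·[A]₀ = 0.46 × 3.0 = 1.38 M dissociated.
At eq: [PCl₅] = 3.0 − 1.38 = 1.62 M; [PCl₃] = [Cl₂] = x = 1.38 M.
Kc = [PCl₃][Cl₂]/[PCl₅] = (1.38)²/1.62 = 1.176.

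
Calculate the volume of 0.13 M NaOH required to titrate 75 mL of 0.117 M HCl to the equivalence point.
V_{base} = 67.5 mL

At equivalence: moles acid = moles base.
moles HCl = 0.117 M × 0.075 L = 0.008775 mol
V_NaOH = 0.008775 mol ÷ 0.13 M = 0.0675 L = 67.5 mL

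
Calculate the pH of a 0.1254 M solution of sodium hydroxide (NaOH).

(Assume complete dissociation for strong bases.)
pH = 13.10

[OH⁻] = 0.1254 M for strong base. pOH = -log[OH⁻] = 0.90, pH = 14 - pOH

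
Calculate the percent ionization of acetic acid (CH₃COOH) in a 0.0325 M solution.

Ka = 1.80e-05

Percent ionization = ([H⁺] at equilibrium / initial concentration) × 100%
Percent ionization = 2.33%

Let x = [H⁺]. Ka = x²/(C - x) ⇒ x² + (1.80e-05)x - (1.80e-05)(0.0325) = 0. x = 7.5591e-04. Percent = (7.5591e-04/0.0325) × 100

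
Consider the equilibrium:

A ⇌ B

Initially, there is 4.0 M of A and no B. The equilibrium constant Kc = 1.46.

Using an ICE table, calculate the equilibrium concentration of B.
[B] = 2.374 M

ICE: [A] = 4.0 − x, [B] = x.
Kc = x/(4.0 − x) = 1.46 ⇒ x = 1.46·4.0/(1 + 1.46) = 5.84/2.46 = 2.374.
[B] = x = 2.374 M.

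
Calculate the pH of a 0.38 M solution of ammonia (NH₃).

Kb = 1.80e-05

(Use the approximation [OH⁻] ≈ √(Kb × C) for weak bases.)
pH = 11.42

[OH⁻] = √(Kb × C) = √(1.80e-05 × 0.38) = 2.6153e-03. pOH = 2.58, pH = 14 - pOH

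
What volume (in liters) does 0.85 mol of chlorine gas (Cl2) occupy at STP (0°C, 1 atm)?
At STP, 1 mol of gas occupies 22.4 L
Volume = 0.85 mol × 22.4 L/mol = 19.04 L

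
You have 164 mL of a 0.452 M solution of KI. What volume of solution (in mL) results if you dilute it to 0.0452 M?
Using M₁V₁ = M₂V₂:
0.452 × 164 = 0.0452 × V₂
V₂ = (0.452 × 164) / 0.0452 = 1640 mL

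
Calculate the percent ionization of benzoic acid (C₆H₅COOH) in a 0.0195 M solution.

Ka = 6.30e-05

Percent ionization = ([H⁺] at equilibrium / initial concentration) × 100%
Percent ionization = 5.52%

Let x = [H⁺]. Ka = x²/(C - x) ⇒ x² + (6.30e-05)x - (6.30e-05)(0.0195) = 0. x = 1.0773e-03. Percent = (1.0773e-03/0.0195) × 100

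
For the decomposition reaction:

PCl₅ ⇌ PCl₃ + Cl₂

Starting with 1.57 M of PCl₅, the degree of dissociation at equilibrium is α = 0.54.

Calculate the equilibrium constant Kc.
K_c = 0.9952

x = α·[A]₀ = 0.54 × 1.57 = 0.8478 M dissociated.
At eq: [PCl₅] = 1.57 − 0.8478 = 0.7222 M; [PCl₃] = [Cl₂] = x = 0.8478 M.
Kc = [PCl₃][Cl₂]/[PCl₅] = (0.8478)²/0.7222 = 0.9952.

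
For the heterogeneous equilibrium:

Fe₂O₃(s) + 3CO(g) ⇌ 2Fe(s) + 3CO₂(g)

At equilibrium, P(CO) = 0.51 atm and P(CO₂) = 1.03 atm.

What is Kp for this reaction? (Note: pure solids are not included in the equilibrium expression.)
K_p = 8.238

Solids (Fe₂O₃, Fe) are excluded.
Kp = P(CO₂)³/P(CO)³ = (1.03)³/(0.51)³ = 1.093/0.1327 = 8.238.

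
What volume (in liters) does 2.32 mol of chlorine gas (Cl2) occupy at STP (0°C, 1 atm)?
At STP, 1 mol of gas occupies 22.4 L
Volume = 2.32 mol × 22.4 L/mol = 51.97 L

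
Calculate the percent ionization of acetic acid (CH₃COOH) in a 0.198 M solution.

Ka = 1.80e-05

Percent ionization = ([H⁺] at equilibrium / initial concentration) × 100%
Percent ionization = 0.949%

Let x = [H⁺]. Ka = x²/(C - x) ⇒ x² + (1.80e-05)x - (1.80e-05)(0.198) = 0. x = 1.8789e-03. Percent = (1.8789e-03/0.198) × 100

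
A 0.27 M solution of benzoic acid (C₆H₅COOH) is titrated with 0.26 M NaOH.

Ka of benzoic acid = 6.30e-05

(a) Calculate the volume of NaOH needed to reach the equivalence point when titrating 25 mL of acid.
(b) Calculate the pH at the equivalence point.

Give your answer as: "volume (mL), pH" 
V = 26.0 mL, pH = 8.66

(a) At equivalence: moles acid = moles base.
moles acid = 0.27 × 0.025 = 0.00675 mol; V_NaOH = 0.00675/0.26 = 0.02596 L = 26.0 mL.
(b) At equivalence, all acid → conjugate base A⁻ at [A⁻] = 0.00675/0.05096 = 0.1325 M.
Kb = Kw/Ka = 1.0e-14/6.30e-05 = 1.587e-10; [OH⁻] = √(Kb·[A⁻]) = 4.585e-06; pOH = 5.34; pH = 14 − pOH = 8.66.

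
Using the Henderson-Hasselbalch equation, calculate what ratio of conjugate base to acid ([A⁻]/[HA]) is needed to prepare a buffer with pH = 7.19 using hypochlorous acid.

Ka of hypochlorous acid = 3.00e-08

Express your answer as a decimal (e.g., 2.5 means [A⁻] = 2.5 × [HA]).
[A⁻]/[HA] = 0.465

pKa = −log(3.00e-08) = 7.5229. pH = pKa + log([A⁻]/[HA]). 7.19 = 7.5229 + log(ratio). log(ratio) = 7.19 − 7.5229 = -0.3329. ratio = 10^(-0.3329) = 0.465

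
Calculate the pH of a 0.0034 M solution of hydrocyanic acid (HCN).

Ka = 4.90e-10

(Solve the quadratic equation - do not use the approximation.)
pH = 5.89

x² + Ka×x - Ka×C = 0. Using quadratic formula: [H⁺] = 1.2905e-06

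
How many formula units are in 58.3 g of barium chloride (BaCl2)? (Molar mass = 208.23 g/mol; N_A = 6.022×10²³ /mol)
Moles = 58.3 g ÷ 208.23 g/mol = 0.279979 mol
Formula units = 0.279979 mol × 6.022×10²³ /mol = 1.686e+23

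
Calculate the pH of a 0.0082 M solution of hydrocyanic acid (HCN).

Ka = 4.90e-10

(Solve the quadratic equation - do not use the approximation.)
pH = 5.70

x² + Ka×x - Ka×C = 0. Using quadratic formula: [H⁺] = 2.0042e-06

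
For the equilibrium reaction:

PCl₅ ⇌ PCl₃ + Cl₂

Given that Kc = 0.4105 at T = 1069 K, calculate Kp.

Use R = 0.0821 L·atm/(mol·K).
K_p = 36.0275

Δn = (moles gaseous products) − (moles gaseous reactants) = 1
T = 1069 K; RT = 0.0821 × 1069 = 87.7649
Kp = Kc·(RT)^Δn = 0.4105 × (87.7649)^1 = 0.4105 × 87.7649 = 36.0275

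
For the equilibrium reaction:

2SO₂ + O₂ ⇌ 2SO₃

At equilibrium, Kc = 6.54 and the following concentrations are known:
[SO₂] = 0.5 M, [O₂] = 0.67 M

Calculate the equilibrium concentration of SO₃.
[SO₃] = 1.0466 M

Kc = ([SO₃]^2) / ([SO₂]^2 × [O₂]) = 6.54
[SO₃]^2 = Kc · (reactant terms)/(other product terms) = 6.54 · 0.1675 / 1 = 1.0955
[SO₃] = (1.0955)^(1/2) = 1.0466 M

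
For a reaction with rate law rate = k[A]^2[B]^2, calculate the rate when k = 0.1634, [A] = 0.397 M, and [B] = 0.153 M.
0.0006029 M/s

rate = k·[A]^2·[B]^2 = 0.1634·(0.397)^2·(0.153)^2 = 0.1634·0.157609·0.023409 = 0.0006029 M/s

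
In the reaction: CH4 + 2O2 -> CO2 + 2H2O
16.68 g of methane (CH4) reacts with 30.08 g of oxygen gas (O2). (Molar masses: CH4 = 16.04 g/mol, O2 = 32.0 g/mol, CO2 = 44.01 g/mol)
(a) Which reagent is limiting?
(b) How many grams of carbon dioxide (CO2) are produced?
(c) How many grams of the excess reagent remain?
(a) O2, (b) 20.68 g, (c) 9.141 g

Moles of CH4 = 16.68 g ÷ 16.04 g/mol = 1.0399 mol
Moles of O2 = 30.08 g ÷ 32.0 g/mol = 0.94 mol
Moles ÷ coefficient: CH4: 1.0399/1 = 1.04, O2: 0.94/2 = 0.47
(a) O2 has the smaller value, so O2 is the limiting reagent.
(b) Moles of CO2 = 0.94 mol O2 × (1/2) = 0.47 mol; mass = 0.47 mol × 44.01 g/mol = 20.68 g
(c) CH4 consumed = 0.94 × (1/2) = 0.47 mol; remaining = 1.0399 − 0.47 = 0.5699 mol; mass = 0.5699 mol × 16.04 g/mol = 9.141 g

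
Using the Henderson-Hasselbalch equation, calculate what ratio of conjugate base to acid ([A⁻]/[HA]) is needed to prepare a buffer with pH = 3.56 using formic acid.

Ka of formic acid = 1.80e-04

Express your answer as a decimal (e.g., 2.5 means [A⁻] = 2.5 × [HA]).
[A⁻]/[HA] = 0.654

pKa = −log(1.80e-04) = 3.7447. pH = pKa + log([A⁻]/[HA]). 3.56 = 3.7447 + log(ratio). log(ratio) = 3.56 − 3.7447 = -0.1847. ratio = 10^(-0.1847) = 0.654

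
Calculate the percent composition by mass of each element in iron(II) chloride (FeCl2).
Fe: 44.06%, Cl: 55.94%

Molar mass of FeCl2 = 126.75 g/mol
% Fe = (1 × 55.85) / 126.75 × 100% = 55.85 / 126.75 × 100% = 44.06%
% Cl = (2 × 35.45) / 126.75 × 100% = 70.9 / 126.75 × 100% = 55.94%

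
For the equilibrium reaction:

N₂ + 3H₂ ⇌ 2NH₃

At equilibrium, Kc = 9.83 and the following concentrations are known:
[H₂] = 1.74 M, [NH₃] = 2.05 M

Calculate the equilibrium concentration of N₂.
[N₂] = 0.0812 M

Kc = ([NH₃]^2) / ([N₂] × [H₂]^3) = 9.83
[N₂]^1 = (product terms)/(Kc · other reactant terms) = 4.2025 / (9.83 · 5.268) = 0.081153
[N₂] = 0.0812 M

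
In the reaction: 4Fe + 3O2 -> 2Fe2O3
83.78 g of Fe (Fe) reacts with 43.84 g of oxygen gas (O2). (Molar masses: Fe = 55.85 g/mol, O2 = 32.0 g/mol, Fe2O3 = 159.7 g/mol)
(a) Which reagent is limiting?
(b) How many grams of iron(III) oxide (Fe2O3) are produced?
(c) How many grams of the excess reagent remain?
(a) Fe, (b) 119.8 g, (c) 7.838 g

Moles of Fe = 83.78 g ÷ 55.85 g/mol = 1.50009 mol
Moles of O2 = 43.84 g ÷ 32.0 g/mol = 1.37 mol
Moles ÷ coefficient: Fe: 1.50009/4 = 0.375, O2: 1.37/3 = 0.4567
(a) Fe has the smaller value, so Fe is the limiting reagent.
(b) Moles of Fe2O3 = 1.50009 mol Fe × (2/4) = 0.750045 mol; mass = 0.750045 mol × 159.7 g/mol = 119.8 g
(c) O2 consumed = 1.50009 × (3/4) = 1.12507 mol; remaining = 1.37 − 1.12507 = 0.244933 mol; mass = 0.244933 mol × 32.0 g/mol = 7.838 g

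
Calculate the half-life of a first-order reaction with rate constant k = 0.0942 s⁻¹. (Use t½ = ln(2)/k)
7.36 s

t½ = ln(2)/k = 0.6931/0.0942 = 7.36 s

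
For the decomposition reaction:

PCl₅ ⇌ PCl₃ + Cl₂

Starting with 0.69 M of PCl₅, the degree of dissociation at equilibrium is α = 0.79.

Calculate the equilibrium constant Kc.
K_c = 2.0506

x = α·[A]₀ = 0.79 × 0.69 = 0.5451 M dissociated.
At eq: [PCl₅] = 0.69 − 0.5451 = 0.1449 M; [PCl₃] = [Cl₂] = x = 0.5451 M.
Kc = [PCl₃][Cl₂]/[PCl₅] = (0.5451)²/0.1449 = 2.051.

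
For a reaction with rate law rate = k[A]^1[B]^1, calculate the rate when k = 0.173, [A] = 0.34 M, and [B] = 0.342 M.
0.02012 M/s

rate = k·[A]^1·[B]^1 = 0.173·(0.34)^1·(0.342)^1 = 0.173·0.34·0.342 = 0.02012 M/s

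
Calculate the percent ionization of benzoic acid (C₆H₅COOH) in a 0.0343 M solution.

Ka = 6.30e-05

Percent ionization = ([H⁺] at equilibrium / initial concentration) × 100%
Percent ionization = 4.19%

Let x = [H⁺]. Ka = x²/(C - x) ⇒ x² + (6.30e-05)x - (6.30e-05)(0.0343) = 0. x = 1.4388e-03. Percent = (1.4388e-03/0.0343) × 100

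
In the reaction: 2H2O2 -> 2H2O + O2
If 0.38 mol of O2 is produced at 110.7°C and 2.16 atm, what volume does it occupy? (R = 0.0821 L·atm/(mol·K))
T = 110.7°C + 273.15 = 383.85 K
V = nRT/P = (0.38 × 0.0821 × 383.85) / 2.16
V = 5.54 L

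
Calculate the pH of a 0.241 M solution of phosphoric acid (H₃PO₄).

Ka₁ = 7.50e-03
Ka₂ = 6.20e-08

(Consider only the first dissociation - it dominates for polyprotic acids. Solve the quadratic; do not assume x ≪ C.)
pH = 1.41

x² + Ka₁·x − Ka₁·C = 0 with Ka₁ = 7.50e-03, C = 0.241.
x = (−Ka₁ + √(Ka₁² + 4·Ka₁·C))/2 = 3.8930e-02 M, so pH = 1.41.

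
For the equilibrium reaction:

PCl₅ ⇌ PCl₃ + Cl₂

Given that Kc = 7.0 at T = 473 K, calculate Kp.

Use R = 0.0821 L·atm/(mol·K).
K_p = 271.8331

Δn = (moles gaseous products) − (moles gaseous reactants) = 1
T = 473 K; RT = 0.0821 × 473 = 38.8333
Kp = Kc·(RT)^Δn = 7.0 × (38.8333)^1 = 7.0 × 38.8333 = 271.8331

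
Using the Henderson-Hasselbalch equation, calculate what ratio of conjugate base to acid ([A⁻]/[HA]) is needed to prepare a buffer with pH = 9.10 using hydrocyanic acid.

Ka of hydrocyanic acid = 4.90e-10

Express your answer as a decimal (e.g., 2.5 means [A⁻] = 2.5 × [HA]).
[A⁻]/[HA] = 0.617

pKa = −log(4.90e-10) = 9.3098. pH = pKa + log([A⁻]/[HA]). 9.10 = 9.3098 + log(ratio). log(ratio) = 9.10 − 9.3098 = -0.2098. ratio = 10^(-0.2098) = 0.617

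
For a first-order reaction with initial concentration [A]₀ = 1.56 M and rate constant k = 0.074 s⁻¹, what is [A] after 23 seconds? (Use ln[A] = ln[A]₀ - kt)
0.2844 M

ln[A] = ln[A]₀ - k·t = ln(1.56) - (0.074)·(23) = 0.4447 - 1.7020 = -1.2573
[A] = e^(-1.2573) = 0.2844 M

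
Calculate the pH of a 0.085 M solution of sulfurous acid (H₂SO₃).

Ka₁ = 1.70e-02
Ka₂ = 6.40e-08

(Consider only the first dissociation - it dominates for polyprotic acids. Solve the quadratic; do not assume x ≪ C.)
pH = 1.52

x² + Ka₁·x − Ka₁·C = 0 with Ka₁ = 1.70e-02, C = 0.085.
x = (−Ka₁ + √(Ka₁² + 4·Ka₁·C))/2 = 3.0452e-02 M, so pH = 1.52.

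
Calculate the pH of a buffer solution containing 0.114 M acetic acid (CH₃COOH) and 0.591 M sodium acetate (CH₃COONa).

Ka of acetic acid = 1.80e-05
pH = 5.46

pKa = -log(1.80e-05) = 4.74. pH = pKa + log([A⁻]/[HA]) = 4.74 + log(0.591/0.114)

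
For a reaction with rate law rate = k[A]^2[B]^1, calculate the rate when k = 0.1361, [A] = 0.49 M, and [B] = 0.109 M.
0.003562 M/s

rate = k·[A]^2·[B]^1 = 0.1361·(0.49)^2·(0.109)^1 = 0.1361·0.2401·0.109 = 0.003562 M/s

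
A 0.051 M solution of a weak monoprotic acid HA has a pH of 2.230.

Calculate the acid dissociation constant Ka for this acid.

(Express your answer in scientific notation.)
K_a = 7.69e-04

[H⁺] = 10^(−pH) = 10^(−2.230) = 5.888e-03 M. For HA ⇌ H⁺ + A⁻, Ka = x²/(C − x) = (5.888e-03)²/(0.051 − 5.888e-03) = 7.69e-04.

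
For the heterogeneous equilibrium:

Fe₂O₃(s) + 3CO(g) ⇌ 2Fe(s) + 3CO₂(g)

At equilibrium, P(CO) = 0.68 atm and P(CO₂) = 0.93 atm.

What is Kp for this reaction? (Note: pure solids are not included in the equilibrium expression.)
K_p = 2.558

Solids (Fe₂O₃, Fe) are excluded.
Kp = P(CO₂)³/P(CO)³ = (0.93)³/(0.68)³ = 0.8044/0.3144 = 2.558.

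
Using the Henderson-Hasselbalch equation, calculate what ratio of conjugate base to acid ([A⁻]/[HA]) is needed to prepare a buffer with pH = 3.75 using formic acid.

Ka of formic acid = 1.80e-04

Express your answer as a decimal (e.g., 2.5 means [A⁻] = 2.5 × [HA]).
[A⁻]/[HA] = 1.012

pKa = −log(1.80e-04) = 3.7447. pH = pKa + log([A⁻]/[HA]). 3.75 = 3.7447 + log(ratio). log(ratio) = 3.75 − 3.7447 = 0.0053. ratio = 10^(0.0053) = 1.012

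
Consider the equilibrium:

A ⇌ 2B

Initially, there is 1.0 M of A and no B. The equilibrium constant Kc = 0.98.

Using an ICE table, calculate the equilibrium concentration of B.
[B] = 0.775 M

ICE: [A] = 1.0 − x, [B] = 2x.
Kc = (2x)²/(1.0 − x) = 0.98 ⇒ 4x² + 0.98x − 0.98 = 0.
x = (−0.98 + √(0.98² + 4·4·0.98))/(2·4) = (−0.98 + √16.64)/8 = 0.38741.
[B] = 2x = 0.775 M.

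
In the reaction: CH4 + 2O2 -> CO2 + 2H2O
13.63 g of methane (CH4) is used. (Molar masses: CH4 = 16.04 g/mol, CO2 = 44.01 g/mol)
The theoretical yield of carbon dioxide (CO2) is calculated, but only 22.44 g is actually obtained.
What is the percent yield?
Moles of CH4 = 13.63 g ÷ 16.04 g/mol = 0.849751 mol
Mole ratio: 1 mol CO2 / 1 mol CH4
Moles of CO2 = 0.849751 × (1/1) = 0.849751 mol
Theoretical yield = 0.849751 mol × 44.01 g/mol = 37.398 g
Actual yield = 22.44 g
Percent yield = (22.44 / 37.398) × 100% = 60.0%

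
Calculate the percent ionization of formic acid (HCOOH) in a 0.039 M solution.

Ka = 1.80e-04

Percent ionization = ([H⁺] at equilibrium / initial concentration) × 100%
Percent ionization = 6.57%

Let x = [H⁺]. Ka = x²/(C - x) ⇒ x² + (1.80e-04)x - (1.80e-04)(0.039) = 0. x = 2.5611e-03. Percent = (2.5611e-03/0.039) × 100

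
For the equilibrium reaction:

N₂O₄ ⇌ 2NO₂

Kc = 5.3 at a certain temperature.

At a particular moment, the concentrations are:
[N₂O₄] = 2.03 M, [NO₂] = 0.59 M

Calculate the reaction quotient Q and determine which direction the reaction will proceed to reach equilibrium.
Q = 0.171, Q < K, reaction proceeds forward (toward products)

Q = ([NO₂]^2) / ([N₂O₄])
  = ((0.59)^2) / ((2.03)) = 0.3481/2.03 = 0.1715
Since Q = 0.1715 < Kc = 5.3, the reaction proceeds forward (toward products) to reach equilibrium.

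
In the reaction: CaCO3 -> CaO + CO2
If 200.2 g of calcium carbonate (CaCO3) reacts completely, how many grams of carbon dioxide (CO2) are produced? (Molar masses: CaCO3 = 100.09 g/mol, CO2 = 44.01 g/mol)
Moles of CaCO3 = 200.2 g ÷ 100.09 g/mol = 2.0002 mol
Mole ratio: 1 mol CO2 / 1 mol CaCO3
Moles of CO2 = 2.0002 × (1/1) = 2.0002 mol
Mass of CO2 = 2.0002 mol × 44.01 g/mol = 88.03 g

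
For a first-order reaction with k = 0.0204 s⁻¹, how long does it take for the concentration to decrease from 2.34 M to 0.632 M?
64.17 s

From ln[A] = ln[A]₀ - k·t: t = ln([A]₀/[A])/k = ln(2.34/0.632)/0.0204 = ln(3.7025)/0.0204 = 1.3090/0.0204 = 64.17 s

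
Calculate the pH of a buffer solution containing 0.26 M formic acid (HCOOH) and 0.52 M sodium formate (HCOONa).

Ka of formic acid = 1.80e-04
pH = 4.05

pKa = -log(1.80e-04) = 3.74. pH = pKa + log([A⁻]/[HA]) = 3.74 + log(0.52/0.26)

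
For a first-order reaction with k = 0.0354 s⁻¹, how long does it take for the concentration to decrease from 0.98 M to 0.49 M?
19.58 s

From ln[A] = ln[A]₀ - k·t: t = ln([A]₀/[A])/k = ln(0.98/0.49)/0.0354 = ln(2.0000)/0.0354 = 0.6931/0.0354 = 19.58 s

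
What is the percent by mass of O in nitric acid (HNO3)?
Mass of O in formula = 16.0 × 3 = 48 g/mol
Molar mass = 63.02 g/mol
% O = (48/63.02) × 100% = 76.17%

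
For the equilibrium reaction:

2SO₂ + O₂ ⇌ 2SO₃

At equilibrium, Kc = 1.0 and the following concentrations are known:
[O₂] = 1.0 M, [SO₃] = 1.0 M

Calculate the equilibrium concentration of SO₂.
[SO₂] = 1.0000 M

Kc = ([SO₃]^2) / ([SO₂]^2 × [O₂]) = 1.0
[SO₂]^2 = (product terms)/(Kc · other reactant terms) = 1 / (1.0 · 1) = 1
[SO₂] = (1)^(1/2) = 1.0000 M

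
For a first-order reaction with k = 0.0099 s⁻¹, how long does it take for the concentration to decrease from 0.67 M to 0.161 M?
144.03 s

From ln[A] = ln[A]₀ - k·t: t = ln([A]₀/[A])/k = ln(0.67/0.161)/0.0099 = ln(4.1615)/0.0099 = 1.4259/0.0099 = 144.03 s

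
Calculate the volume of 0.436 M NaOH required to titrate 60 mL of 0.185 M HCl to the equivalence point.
V_{base} = 25.5 mL

At equivalence: moles acid = moles base.
moles HCl = 0.185 M × 0.06 L = 0.0111 mol
V_NaOH = 0.0111 mol ÷ 0.436 M = 0.02546 L = 25.5 mL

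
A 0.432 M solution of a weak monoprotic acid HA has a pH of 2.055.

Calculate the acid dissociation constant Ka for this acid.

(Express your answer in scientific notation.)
K_a = 1.83e-04

[H⁺] = 10^(−pH) = 10^(−2.055) = 8.810e-03 M. For HA ⇌ H⁺ + A⁻, Ka = x²/(C − x) = (8.810e-03)²/(0.432 − 8.810e-03) = 1.83e-04.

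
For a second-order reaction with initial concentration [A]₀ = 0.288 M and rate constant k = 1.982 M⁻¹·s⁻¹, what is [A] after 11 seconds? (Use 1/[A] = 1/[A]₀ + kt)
0.0396 M

1/[A] = 1/[A]₀ + k·t = 1/0.288 + (1.982)·(11) = 3.4722 + 21.8020 = 25.2742
[A] = 1/25.2742 = 0.0396 M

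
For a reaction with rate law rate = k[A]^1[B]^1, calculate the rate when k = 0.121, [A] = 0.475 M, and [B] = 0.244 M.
0.01402 M/s

rate = k·[A]^1·[B]^1 = 0.121·(0.475)^1·(0.244)^1 = 0.121·0.475·0.244 = 0.01402 M/s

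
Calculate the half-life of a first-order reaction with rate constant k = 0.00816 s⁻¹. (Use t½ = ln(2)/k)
84.94 s

t½ = ln(2)/k = 0.6931/0.00816 = 84.94 s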